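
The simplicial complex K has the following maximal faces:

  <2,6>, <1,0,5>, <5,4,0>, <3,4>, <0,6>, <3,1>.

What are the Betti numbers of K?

Take the total order 0 < 1 < 2 < 3 < 4 < 5 < 6 on the vertex set. Then K (dimension 2) consists of the simplices:

  0-simplices (7): [0], [1], [2], [3], [4], [5], [6]
  1-simplices (9): [0,1], [0,4], [0,5], [0,6], [1,3], [1,5], [2,6], [3,4], [4,5]
  2-simplices (2): [0,1,5], [0,4,5]

Hence C_0 ≅ Z^7, C_1 ≅ Z^9, C_2 ≅ Z^2.

The boundary map ∂_1: C_1 → C_0 sends each edge [p,q] (with p < q) to q − p. For instance
  ∂[0,1] = [1] − [0].
As a 7×9 matrix over Z this has rank 6, with invariant factors (1,1,1,1,1,1).

Boundary ∂_2: C_2 → C_1 acts by ∂[p,q,r] = [q,r] − [p,r] + [p,q]. For instance
  ∂[0,1,5] = [1,5] − [0,5] + [0,1],
  ∂[0,4,5] = [4,5] − [0,5] + [0,4].
As a 9×2 matrix over Z this has rank 2, with invariant factors (1,1).

Computing H_k = (kernel of ∂_k) / (image of ∂_{k+1}):

  H_0: rank C_0 − rank ∂_1 = 7 − 6 = 1, and the invariant factors of ∂_1 are all 1, so H_0 = Z.
  H_1: rank ker ∂_1 − rank ∂_2 = (9 − 6) − 2 = 1, and the invariant factors of ∂_2 are all 1, so H_1 = Z.
  H_2: rank ker ∂_2 − rank ∂_3 = (2 − 2) − 0 = 0, and there is no ∂_3, so H_2 = 0.

As a check, the Euler characteristic is 7 − 9 + 2 = 0, which agrees with 1 − 1 + 0 = 0.

Hence the Betti numbers are b_0 = 1, b_1 = 1, b_2 = 0.

b_0 = 1, b_1 = 1, b_2 = 0.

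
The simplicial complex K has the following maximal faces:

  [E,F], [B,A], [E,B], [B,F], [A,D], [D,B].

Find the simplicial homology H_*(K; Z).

H_0 ≅ Z,  H_1 ≅ Z^2.

We work with the vertex ordering A < B < D < E < F. The simplices of K, each written with vertices in increasing order, are:

  0-simplices (5): A, B, D, E, F
  1-simplices (6): AB, AD, BD, BE, BF, EF

Hence C_0 ≅ Z^5, C_1 ≅ Z^6.

∂_1: C_1 → C_0 maps an edge to its endpoints' difference, ∂[p,q] = q − p.
As a 5×6 matrix over Z this has rank 4, with invariant factors (1,1,1,1).

From H_k ≅ ker(∂_k) / im(∂_{k+1}) we obtain:

  H_0: rank C_0 − rank ∂_1 = 5 − 4 = 1, and the invariant factors of ∂_1 are all 1, so H_0 ≅ Z.
  H_1: rank ker ∂_1 − rank ∂_2 = (6 − 4) − 0 = 2, and there is no ∂_2, so H_1 ≅ Z^2.

(K is a triangulation of a wedge of 2 circles.)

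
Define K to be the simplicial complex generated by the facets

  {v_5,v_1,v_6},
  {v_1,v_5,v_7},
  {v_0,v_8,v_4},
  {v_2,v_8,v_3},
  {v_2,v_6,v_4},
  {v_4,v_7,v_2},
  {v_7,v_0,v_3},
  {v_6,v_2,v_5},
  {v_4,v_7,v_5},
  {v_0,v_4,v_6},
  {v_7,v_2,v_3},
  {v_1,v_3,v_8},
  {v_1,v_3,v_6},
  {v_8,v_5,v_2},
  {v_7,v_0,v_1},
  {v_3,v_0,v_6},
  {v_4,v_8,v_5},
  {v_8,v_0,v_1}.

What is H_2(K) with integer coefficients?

H_2 = 0.

Take the total order v_0 < v_1 < v_2 < v_3 < v_4 < v_5 < v_6 < v_7 < v_8 on the vertex set. Then K (dimension 2) consists of the simplices:

  0-simplices (9): [v_0], [v_1], [v_2], [v_3], [v_4], [v_5], [v_6], [v_7], [v_8]
  1-simplices (27): (27 of them)
  2-simplices (18): (18 of them)

so the chain groups are C_0 ≅ Z^9, C_1 ≅ Z^27, C_2 ≅ Z^18.

The boundary map ∂_1: C_1 → C_0 maps an edge to its endpoints' difference, ∂[p,q] = q − p. For instance
  ∂[v_5,v_6] = [v_6] − [v_5].
As a 9×27 matrix over Z this has rank 8, with invariant factors (1,1,1,1,1,1,1,1).

∂_2: C_2 → C_1 acts by ∂[p,q,r] = [q,r] − [p,r] + [p,q]. For instance
  ∂[v_0,v_4,v_8] = [v_4,v_8] − [v_0,v_8] + [v_0,v_4],
  ∂[v_1,v_3,v_8] = [v_3,v_8] − [v_1,v_8] + [v_1,v_3].
This gives a 27×18 integer matrix of rank 18; reducing to Smith normal form yields diagonal entries (1,1,1,1,1,1,1,1,1,1,1,1,1,1,1,1,1,2).

Now H_k = ker ∂_k / im ∂_{k+1}, so:

  H_2: rank ker ∂_2 − rank ∂_3 = (18 − 18) − 0 = 0, and there is no ∂_3, so H_2 ≅ 0.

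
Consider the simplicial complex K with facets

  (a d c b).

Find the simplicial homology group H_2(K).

H_2 = 0.

K has 4 vertices, 6 edges, 4 triangles, 1 3-simplex.
rank ∂_2 = 3, rank ∂_3 = 1 ⇒ b_2 = 4 − 3 − 1 = 0; all invariant factors of ∂_3 are 1 so no torsion. So H_2 ≅ 0.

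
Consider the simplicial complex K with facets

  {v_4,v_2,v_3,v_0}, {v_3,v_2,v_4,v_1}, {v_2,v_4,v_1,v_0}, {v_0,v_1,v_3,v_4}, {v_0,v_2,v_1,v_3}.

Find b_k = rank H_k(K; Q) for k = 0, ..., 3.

Fix the vertex order v_0 < v_1 < v_2 < v_3 < v_4 and write every simplex with vertices in increasing order. Then dim K = 3 and the simplices of K are:

  0-simplices (5): [v_0], [v_1], [v_2], [v_3], [v_4]
  1-simplices (10): [v_0,v_1], [v_0,v_2], [v_0,v_3], [v_0,v_4], [v_1,v_2], [v_1,v_3], [v_1,v_4], [v_2,v_3], [v_2,v_4], [v_3,v_4]
  2-simplices (10): [v_0,v_1,v_2], [v_0,v_1,v_3], [v_0,v_1,v_4], [v_0,v_2,v_3], [v_0,v_2,v_4], [v_0,v_3,v_4], [v_1,v_2,v_3], [v_1,v_2,v_4], [v_1,v_3,v_4], [v_2,v_3,v_4]
  3-simplices (5): [v_0,v_1,v_2,v_3], [v_0,v_1,v_2,v_4], [v_0,v_1,v_3,v_4], [v_0,v_2,v_3,v_4], [v_1,v_2,v_3,v_4]

Hence C_0 ≅ Z^5, C_1 ≅ Z^10, C_2 ≅ Z^10, C_3 ≅ Z^5.

The boundary map ∂_1: C_1 → C_0 is given by ∂[p,q] = [q] − [p]. For instance
  ∂[v_2,v_4] = [v_4] − [v_2].
This gives a 5×10 integer matrix of rank 4; reducing to Smith normal form yields diagonal entries (1,1,1,1).

Boundary ∂_2: C_2 → C_1 sends each 2-simplex [p,q,r] to [q,r] − [p,r] + [p,q]. For instance
  ∂[v_0,v_1,v_2] = [v_1,v_2] − [v_0,v_2] + [v_0,v_1],
  ∂[v_0,v_1,v_4] = [v_1,v_4] − [v_0,v_4] + [v_0,v_1].
This gives a 10×10 integer matrix of rank 6; reducing to Smith normal form yields diagonal entries (1,1,1,1,1,1).

The boundary map ∂_3: C_3 → C_2 sends each 3-simplex σ to the alternating sum Σ_i (−1)^i (σ with its i-th vertex removed). For instance
  ∂[v_0,v_1,v_3,v_4] = [v_1,v_3,v_4] − [v_0,v_3,v_4] + [v_0,v_1,v_4] − [v_0,v_1,v_3],
  ∂[v_0,v_1,v_2,v_3] = [v_1,v_2,v_3] − [v_0,v_2,v_3] + [v_0,v_1,v_3] − [v_0,v_1,v_2].
The 10×5 boundary matrix has rank 4 and Smith normal form diag(1,1,1,1).

Computing H_k = (kernel of ∂_k) / (image of ∂_{k+1}):

  H_0: rank C_0 − rank ∂_1 = 5 − 4 = 1, and the invariant factors of ∂_1 are all 1, so H_0 = Z.
  H_1: rank ker ∂_1 − rank ∂_2 = (10 − 4) − 6 = 0, and the invariant factors of ∂_2 are all 1, so H_1 = 0.
  H_2: rank ker ∂_2 − rank ∂_3 = (10 − 6) − 4 = 0, and the invariant factors of ∂_3 are all 1, so H_2 = 0.
  H_3: rank ker ∂_3 − rank ∂_4 = (5 − 4) − 0 = 1, and there is no ∂_4, so H_3 = Z.

Hence the Betti numbers are b_0 = 1, b_1 = 0, b_2 = 0, b_3 = 1.

b_0 = 1, b_1 = 0, b_2 = 0, b_3 = 1.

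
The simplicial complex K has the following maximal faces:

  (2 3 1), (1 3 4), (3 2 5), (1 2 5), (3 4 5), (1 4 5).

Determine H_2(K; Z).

H_2 ≅ Z.

Fix the vertex order 1 < 2 < 3 < 4 < 5 and write every simplex with vertices in increasing order. Then dim K = 2 and the simplices of K are:

  0-simplices (5): [1], [2], [3], [4], [5]
  1-simplices (9): [1,2], [1,3], [1,4], [1,5], [2,3], [2,5], [3,4], [3,5], [4,5]
  2-simplices (6): [1,2,3], [1,2,5], [1,3,4], [1,4,5], [2,3,5], [3,4,5]

Hence C_0 ≅ Z^5, C_1 ≅ Z^9, C_2 ≅ Z^6.

∂_1: C_1 → C_0 is given by ∂[p,q] = [q] − [p]. For instance
  ∂[1,5] = [5] − [1].
The 5×9 boundary matrix has rank 4 and Smith normal form diag(1,1,1,1).

The boundary map ∂_2: C_2 → C_1 sends each 2-simplex [p,q,r] to [q,r] − [p,r] + [p,q]. For instance
  ∂[1,2,3] = [2,3] − [1,3] + [1,2],
  ∂[2,3,5] = [3,5] − [2,5] + [2,3].
The resulting 9×6 matrix has rank 5, and its Smith normal form has invariant factors (1,1,1,1,1).

Now H_k = ker ∂_k / im ∂_{k+1}, so:

  H_2: rank ker ∂_2 − rank ∂_3 = (6 − 5) − 0 = 1, and there is no ∂_3, so H_2 ≅ Z.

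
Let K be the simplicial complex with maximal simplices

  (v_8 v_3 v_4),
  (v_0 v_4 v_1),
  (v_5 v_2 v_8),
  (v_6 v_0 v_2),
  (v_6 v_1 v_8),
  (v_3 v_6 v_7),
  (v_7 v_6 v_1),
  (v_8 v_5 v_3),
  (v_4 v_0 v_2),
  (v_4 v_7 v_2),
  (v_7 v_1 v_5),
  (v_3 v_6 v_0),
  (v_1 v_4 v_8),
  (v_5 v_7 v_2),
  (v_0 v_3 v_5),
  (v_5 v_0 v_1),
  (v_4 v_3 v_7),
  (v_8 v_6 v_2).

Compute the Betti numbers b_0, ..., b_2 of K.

Order the vertices as v_0 < v_1 < v_2 < v_3 < v_4 < v_5 < v_6 < v_7 < v_8. Listing each simplex with vertices in this order, K has dimension 2 with simplices:

  0-simplices (9): [v_0], [v_1], [v_2], [v_3], [v_4], [v_5], [v_6], [v_7], [v_8]
  1-simplices (27): (27 of them)
  2-simplices (18): (18 of them)

Hence C_0 ≅ Z^9, C_1 ≅ Z^27, C_2 ≅ Z^18.

The boundary map ∂_1: C_1 → C_0 is given by ∂[p,q] = [q] − [p].
As a 9×27 matrix over Z this has rank 8, with invariant factors (1,1,1,1,1,1,1,1).

Boundary ∂_2: C_2 → C_1 sends each 2-simplex [p,q,r] to [q,r] − [p,r] + [p,q]. For instance
  ∂[v_1,v_5,v_7] = [v_5,v_7] − [v_1,v_7] + [v_1,v_5],
  ∂[v_1,v_4,v_8] = [v_4,v_8] − [v_1,v_8] + [v_1,v_4].
The resulting 27×18 matrix has rank 17, and its Smith normal form has invariant factors (1,1,1,1,1,1,1,1,1,1,1,1,1,1,1,1,1).

From H_k ≅ ker(∂_k) / im(∂_{k+1}) we obtain:

  H_0: rank C_0 − rank ∂_1 = 9 − 8 = 1, and the invariant factors of ∂_1 are all 1, so H_0 ≅ Z.
  H_1: rank ker ∂_1 − rank ∂_2 = (27 − 8) − 17 = 2, and the invariant factors of ∂_2 are all 1, so H_1 ≅ Z^2.
  H_2: rank ker ∂_2 − rank ∂_3 = (18 − 17) − 0 = 1, and there is no ∂_3, so H_2 ≅ Z.

(K is a triangulation of the torus T^2.)

Hence the Betti numbers are b_0 = 1, b_1 = 2, b_2 = 1.

b_0 = 1, b_1 = 2, b_2 = 1.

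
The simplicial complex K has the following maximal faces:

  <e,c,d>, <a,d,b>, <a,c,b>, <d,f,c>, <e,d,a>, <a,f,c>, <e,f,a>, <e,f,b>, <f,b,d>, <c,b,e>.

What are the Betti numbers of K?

Order the vertices as a < b < c < d < e < f. Listing each simplex with vertices in this order, K has dimension 2 with simplices:

  0-simplices (6): a, b, c, d, e, f
  1-simplices (15): ab, ac, ad, ae, af, bc, bd, be, bf, cd, ce, cf, de, df, ef
  2-simplices (10): abc, abd, acf, ade, aef, bce, bdf, bef, cde, cdf

so the chain groups are C_0 ≅ Z^6, C_1 ≅ Z^15, C_2 ≅ Z^10.

∂_1: C_1 → C_0 maps an edge to its endpoints' difference, ∂[p,q] = q − p. For instance
  ∂df = f − d.
As a 6×15 matrix over Z this has rank 5, with invariant factors (1,1,1,1,1).

∂_2: C_2 → C_1 acts by ∂[p,q,r] = [q,r] − [p,r] + [p,q]. For instance
  ∂bef = ef − bf + be,
  ∂abc = bc − ac + ab.
The 15×10 boundary matrix has rank 10 and Smith normal form diag(1,1,1,1,1,1,1,1,1,2).

Now H_k = ker ∂_k / im ∂_{k+1}, so:

  H_0: rank C_0 − rank ∂_1 = 6 − 5 = 1, and the invariant factors of ∂_1 are all 1, so H_0 = Z.
  H_1: rank ker ∂_1 − rank ∂_2 = (15 − 5) − 10 = 0, and ∂_2 has invariant factor 2 > 1, so H_1 = Z/2Z.
  H_2: rank ker ∂_2 − rank ∂_3 = (10 − 10) − 0 = 0, and there is no ∂_3, so H_2 = 0.

Hence the Betti numbers are b_0 = 1, b_1 = 0, b_2 = 0.

b_0 = 1, b_1 = 0, b_2 = 0.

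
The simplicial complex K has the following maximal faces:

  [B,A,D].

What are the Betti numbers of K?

K has 3 vertices, 3 edges, 1 triangle.
rank ∂_0 = 0, rank ∂_1 = 2 ⇒ b_0 = 3 − 0 − 2 = 1; all invariant factors of ∂_1 are 1 so no torsion. So H_0 ≅ Z.
rank ∂_1 = 2, rank ∂_2 = 1 ⇒ b_1 = 3 − 2 − 1 = 0; all invariant factors of ∂_2 are 1 so no torsion. So H_1 ≅ 0.
rank ∂_2 = 1, rank ∂_3 = 0 ⇒ b_2 = 1 − 1 − 0 = 0. So H_2 ≅ 0.

b_0 = 1, b_1 = 0, b_2 = 0.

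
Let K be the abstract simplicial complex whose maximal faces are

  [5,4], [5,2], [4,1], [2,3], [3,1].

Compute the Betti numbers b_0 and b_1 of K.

Fix the vertex order 1 < 2 < 3 < 4 < 5 and write every simplex with vertices in increasing order. Then dim K = 1 and the simplices of K are:

  0-simplices (5): [1], [2], [3], [4], [5]
  1-simplices (5): [1,3], [1,4], [2,3], [2,5], [4,5]

giving chain groups C_0 ≅ Z^5, C_1 ≅ Z^5.

The boundary map ∂_1: C_1 → C_0 maps an edge to its endpoints' difference, ∂[p,q] = q − p.
The resulting 5×5 matrix has rank 4, and its Smith normal form has invariant factors (1,1,1,1).

From H_k ≅ ker(∂_k) / im(∂_{k+1}) we obtain:

  H_0: rank C_0 − rank ∂_1 = 5 − 4 = 1, and the invariant factors of ∂_1 are all 1, so H_0 = Z.
  H_1: rank ker ∂_1 − rank ∂_2 = (5 − 4) − 0 = 1, and there is no ∂_2, so H_1 = Z.

Hence the Betti numbers are b_0 = 1, b_1 = 1.

b_0 = 1, b_1 = 1.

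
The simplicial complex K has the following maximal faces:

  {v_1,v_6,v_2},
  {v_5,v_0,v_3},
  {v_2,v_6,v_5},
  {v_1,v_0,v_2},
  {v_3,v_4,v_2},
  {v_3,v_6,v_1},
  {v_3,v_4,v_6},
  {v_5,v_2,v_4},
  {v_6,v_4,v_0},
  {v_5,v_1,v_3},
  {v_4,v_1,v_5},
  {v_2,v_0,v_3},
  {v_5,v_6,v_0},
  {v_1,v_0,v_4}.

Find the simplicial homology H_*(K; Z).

Fix the vertex order v_0 < v_1 < v_2 < v_3 < v_4 < v_5 < v_6 and write every simplex with vertices in increasing order. Then dim K = 2 and the simplices of K are:

  0-simplices (7): [v_0], [v_1], [v_2], [v_3], [v_4], [v_5], [v_6]
  1-simplices (21): (21 of them)
  2-simplices (14): (14 of them)

so the chain groups are C_0 ≅ Z^7, C_1 ≅ Z^21, C_2 ≅ Z^14.

∂_1: C_1 → C_0 sends each edge [p,q] (with p < q) to q − p. For instance
  ∂[v_1,v_2] = [v_2] − [v_1].
The resulting 7×21 matrix has rank 6, and its Smith normal form has invariant factors (1,1,1,1,1,1).

Boundary ∂_2: C_2 → C_1 acts by ∂[p,q,r] = [q,r] − [p,r] + [p,q]. For instance
  ∂[v_0,v_5,v_6] = [v_5,v_6] − [v_0,v_6] + [v_0,v_5],
  ∂[v_2,v_5,v_6] = [v_5,v_6] − [v_2,v_6] + [v_2,v_5].
The 21×14 boundary matrix has rank 13 and Smith normal form diag(1,1,1,1,1,1,1,1,1,1,1,1,1).

From H_k ≅ ker(∂_k) / im(∂_{k+1}) we obtain:

  H_0: rank C_0 − rank ∂_1 = 7 − 6 = 1, and the invariant factors of ∂_1 are all 1, so H_0 ≅ Z.
  H_1: rank ker ∂_1 − rank ∂_2 = (21 − 6) − 13 = 2, and the invariant factors of ∂_2 are all 1, so H_1 ≅ Z^2.
  H_2: rank ker ∂_2 − rank ∂_3 = (14 − 13) − 0 = 1, and there is no ∂_3, so H_2 ≅ Z.

As a check, the Euler characteristic is 7 − 21 + 14 = 0, which agrees with 1 − 2 + 1 = 0.
(K is a triangulation of the torus T^2.)

H_0 = Z,  H_1 = Z^2,  H_2 = Z.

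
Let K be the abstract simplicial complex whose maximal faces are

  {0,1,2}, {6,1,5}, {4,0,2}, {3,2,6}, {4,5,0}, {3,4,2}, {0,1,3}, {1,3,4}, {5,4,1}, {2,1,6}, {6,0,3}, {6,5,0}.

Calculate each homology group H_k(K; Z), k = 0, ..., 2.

Order the vertices as 0 < 1 < 2 < 3 < 4 < 5 < 6. Listing each simplex with vertices in this order, K has dimension 2 with simplices:

  0-simplices (7): [0], [1], [2], [3], [4], [5], [6]
  1-simplices (18): [0,1], [0,2], [0,3], [0,4], [0,5], [0,6], [1,2], [1,3], [1,4], [1,5], [1,6], [2,3], [2,4], [2,6], [3,4], [3,6], [4,5], [5,6]
  2-simplices (12): [0,1,2], [0,1,3], [0,2,4], [0,3,6], [0,4,5], [0,5,6], [1,2,6], [1,3,4], [1,4,5], [1,5,6], [2,3,4], [2,3,6]

so the chain groups are C_0 ≅ Z^7, C_1 ≅ Z^18, C_2 ≅ Z^12.

The boundary map ∂_1: C_1 → C_0 maps an edge to its endpoints' difference, ∂[p,q] = q − p.
The resulting 7×18 matrix has rank 6, and its Smith normal form has invariant factors (1,1,1,1,1,1).

Boundary ∂_2: C_2 → C_1 sends each 2-simplex [p,q,r] to [q,r] − [p,r] + [p,q]. For instance
  ∂[0,3,6] = [3,6] − [0,6] + [0,3],
  ∂[2,3,4] = [3,4] − [2,4] + [2,3].
The 18×12 boundary matrix has rank 12 and Smith normal form diag(1,1,1,1,1,1,1,1,1,1,1,2).

Computing H_k = (kernel of ∂_k) / (image of ∂_{k+1}):

  H_0: rank C_0 − rank ∂_1 = 7 − 6 = 1, and the invariant factors of ∂_1 are all 1, so H_0 = Z.
  H_1: rank ker ∂_1 − rank ∂_2 = (18 − 6) − 12 = 0, and ∂_2 has invariant factor 2 > 1, so H_1 = Z_2.
  H_2: rank ker ∂_2 − rank ∂_3 = (12 − 12) − 0 = 0, and there is no ∂_3, so H_2 = 0.

As a check, the Euler characteristic is 7 − 18 + 12 = 1, which agrees with 1 − 0 + 0 = 1.
(K is a triangulation of the real projective plane RP^2.)

H_0 = Z,  H_1 = Z_2,  H_2 = 0.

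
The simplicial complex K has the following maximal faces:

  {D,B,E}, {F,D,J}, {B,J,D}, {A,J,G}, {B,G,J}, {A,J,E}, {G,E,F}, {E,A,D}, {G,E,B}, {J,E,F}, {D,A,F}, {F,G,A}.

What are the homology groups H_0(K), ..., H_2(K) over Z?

H_0 ≅ Z,  H_1 ≅ Z_2,  H_2 = 0.

Order the vertices as A < B < D < E < F < G < J. Listing each simplex with vertices in this order, K has dimension 2 with simplices:

  0-simplices (7): A, B, D, E, F, G, J
  1-simplices (18): AD, AE, AF, AG, AJ, BD, BE, BG, BJ, DE, DF, DJ, EF, EG, EJ, FG, FJ, GJ
  2-simplices (12): ADE, ADF, AEJ, AFG, AGJ, BDE, BDJ, BEG, BGJ, DFJ, EFG, EFJ

giving chain groups C_0 ≅ Z^7, C_1 ≅ Z^18, C_2 ≅ Z^12.

Boundary ∂_1: C_1 → C_0 sends each edge [p,q] (with p < q) to q − p.
As a 7×18 matrix over Z this has rank 6, with invariant factors (1,1,1,1,1,1).

The boundary map ∂_2: C_2 → C_1 maps a triangle to the signed sum of its edges. For instance
  ∂DFJ = FJ − DJ + DF,
  ∂ADF = DF − AF + AD.
The resulting 18×12 matrix has rank 12, and its Smith normal form has invariant factors (1,1,1,1,1,1,1,1,1,1,1,2).

Now H_k = ker ∂_k / im ∂_{k+1}, so:

  H_0: rank C_0 − rank ∂_1 = 7 − 6 = 1, and the invariant factors of ∂_1 are all 1, so H_0 = Z.
  H_1: rank ker ∂_1 − rank ∂_2 = (18 − 6) − 12 = 0, and ∂_2 has invariant factor 2 > 1, so H_1 = Z_2.
  H_2: rank ker ∂_2 − rank ∂_3 = (12 − 12) − 0 = 0, and there is no ∂_3, so H_2 = 0.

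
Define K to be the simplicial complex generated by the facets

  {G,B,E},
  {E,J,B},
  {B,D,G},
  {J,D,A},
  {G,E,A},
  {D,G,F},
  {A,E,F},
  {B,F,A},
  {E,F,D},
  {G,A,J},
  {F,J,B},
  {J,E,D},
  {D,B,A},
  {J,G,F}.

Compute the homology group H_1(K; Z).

H_1 = Z^2.

Fix the vertex order A < B < D < E < F < G < J and write every simplex with vertices in increasing order. Then dim K = 2 and the simplices of K are:

  0-simplices (7): A, B, D, E, F, G, J
  1-simplices (21): AB, AD, AE, AF, AG, AJ, BD, BE, BF, BG, BJ, DE, DF, DG, DJ, EF, EG, EJ, FG, FJ, GJ
  2-simplices (14): ABD, ABF, ADJ, AEF, AEG, AGJ, BDG, BEG, BEJ, BFJ, DEF, DEJ, DFG, FGJ

so the chain groups are C_0 ≅ Z^7, C_1 ≅ Z^21, C_2 ≅ Z^14.

The boundary map ∂_1: C_1 → C_0 maps an edge to its endpoints' difference, ∂[p,q] = q − p. For instance
  ∂DJ = J − D.
This gives a 7×21 integer matrix of rank 6; reducing to Smith normal form yields diagonal entries (1,1,1,1,1,1).

Boundary ∂_2: C_2 → C_1 maps a triangle to the signed sum of its edges. For instance
  ∂DEJ = EJ − DJ + DE,
  ∂ABF = BF − AF + AB.
The resulting 21×14 matrix has rank 13, and its Smith normal form has invariant factors (1,1,1,1,1,1,1,1,1,1,1,1,1).

From H_k ≅ ker(∂_k) / im(∂_{k+1}) we obtain:

  H_1: rank ker ∂_1 − rank ∂_2 = (21 − 6) − 13 = 2, and the invariant factors of ∂_2 are all 1, so H_1 ≅ Z^2.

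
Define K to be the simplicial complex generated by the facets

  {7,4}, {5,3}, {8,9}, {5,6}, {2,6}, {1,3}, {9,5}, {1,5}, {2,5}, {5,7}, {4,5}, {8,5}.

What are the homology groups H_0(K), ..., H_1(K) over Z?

Fix the vertex order 1 < 2 < 3 < 4 < 5 < 6 < 7 < 8 < 9 and write every simplex with vertices in increasing order. Then dim K = 1 and the simplices of K are:

  0-simplices (9): [1], [2], [3], [4], [5], [6], [7], [8], [9]
  1-simplices (12): [1,3], [1,5], [2,5], [2,6], [3,5], [4,5], [4,7], [5,6], [5,7], [5,8], [5,9], [8,9]

giving chain groups C_0 ≅ Z^9, C_1 ≅ Z^12.

Boundary ∂_1: C_1 → C_0 sends each edge [p,q] (with p < q) to q − p. For instance
  ∂[4,5] = [5] − [4].
The resulting 9×12 matrix has rank 8, and its Smith normal form has invariant factors (1,1,1,1,1,1,1,1).

Reading off H_k = ker ∂_k / im ∂_{k+1}:

  H_0: rank C_0 − rank ∂_1 = 9 − 8 = 1, and the invariant factors of ∂_1 are all 1, so H_0 = Z.
  H_1: rank ker ∂_1 − rank ∂_2 = (12 − 8) − 0 = 4, and there is no ∂_2, so H_1 = Z^4.

As a check, the Euler characteristic is 9 − 12 = -3, which agrees with 1 − 4 = -3.

H_0 = Z,  H_1 = Z^4.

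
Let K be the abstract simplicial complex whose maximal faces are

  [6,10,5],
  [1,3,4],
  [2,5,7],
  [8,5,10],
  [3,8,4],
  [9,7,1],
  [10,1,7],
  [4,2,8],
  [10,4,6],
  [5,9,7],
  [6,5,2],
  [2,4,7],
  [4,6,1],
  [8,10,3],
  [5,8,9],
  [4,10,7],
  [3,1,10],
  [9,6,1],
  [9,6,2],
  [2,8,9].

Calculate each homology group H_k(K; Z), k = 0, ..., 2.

Fix the vertex order 1 < 2 < 3 < 4 < 5 < 6 < 7 < 8 < 9 < 10 and write every simplex with vertices in increasing order. Then dim K = 2 and the simplices of K are:

  0-simplices (10): [1], [2], [3], [4], [5], [6], [7], [8], [9], [10]
  1-simplices (30): (30 of them)
  2-simplices (20): (20 of them)

Hence C_0 ≅ Z^10, C_1 ≅ Z^30, C_2 ≅ Z^20.

∂_1: C_1 → C_0 is given by ∂[p,q] = [q] − [p].
The 10×30 boundary matrix has rank 9 and Smith normal form diag(1,1,1,1,1,1,1,1,1).

The boundary map ∂_2: C_2 → C_1 sends each 2-simplex [p,q,r] to [q,r] − [p,r] + [p,q]. For instance
  ∂[1,3,10] = [3,10] − [1,10] + [1,3],
  ∂[5,7,9] = [7,9] − [5,9] + [5,7].
The resulting 30×20 matrix has rank 20, and its Smith normal form has invariant factors (1,1,1,1,1,1,1,1,1,1,1,1,1,1,1,1,1,1,1,2).

Now H_k = ker ∂_k / im ∂_{k+1}, so:

  H_0: rank C_0 − rank ∂_1 = 10 − 9 = 1, and the invariant factors of ∂_1 are all 1, so H_0 ≅ Z.
  H_1: rank ker ∂_1 − rank ∂_2 = (30 − 9) − 20 = 1, and ∂_2 has invariant factor 2 > 1, so H_1 ≅ Z ⊕ Z/2Z.
  H_2: rank ker ∂_2 − rank ∂_3 = (20 − 20) − 0 = 0, and there is no ∂_3, so H_2 ≅ 0.

As a check, the Euler characteristic is 10 − 30 + 20 = 0, which agrees with 1 − 1 + 0 = 0.

H_0 ≅ Z,  H_1 ≅ Z ⊕ Z/2Z,  H_2 = 0.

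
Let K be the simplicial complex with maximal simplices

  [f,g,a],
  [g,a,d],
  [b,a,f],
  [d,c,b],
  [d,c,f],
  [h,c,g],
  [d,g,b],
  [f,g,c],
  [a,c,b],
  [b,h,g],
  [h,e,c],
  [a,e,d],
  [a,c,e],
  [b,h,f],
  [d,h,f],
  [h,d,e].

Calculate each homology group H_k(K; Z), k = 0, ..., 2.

Order the vertices as a < b < c < d < e < f < g < h. Listing each simplex with vertices in this order, K has dimension 2 with simplices:

  0-simplices (8): a, b, c, d, e, f, g, h
  1-simplices (24): ab, ac, ad, ae, af, ag, bc, bd, bf, bg, bh, cd, ce, cf, cg, ch, de, df, dg, dh, eh, fg, fh, gh
  2-simplices (16): abc, abf, ace, ade, adg, afg, bcd, bdg, bfh, bgh, cdf, ceh, cfg, cgh, deh, dfh

giving chain groups C_0 ≅ Z^8, C_1 ≅ Z^24, C_2 ≅ Z^16.

Boundary ∂_1: C_1 → C_0 is given by ∂[p,q] = [q] − [p].
The resulting 8×24 matrix has rank 7, and its Smith normal form has invariant factors (1,1,1,1,1,1,1).

Boundary ∂_2: C_2 → C_1 maps a triangle to the signed sum of its edges. For instance
  ∂bfh = fh − bh + bf,
  ∂ceh = eh − ch + ce.
As a 24×16 matrix over Z this has rank 15, with invariant factors (1,1,1,1,1,1,1,1,1,1,1,1,1,1,1).

Now H_k = ker ∂_k / im ∂_{k+1}, so:

  H_0: rank C_0 − rank ∂_1 = 8 − 7 = 1, and the invariant factors of ∂_1 are all 1, so H_0 ≅ Z.
  H_1: rank ker ∂_1 − rank ∂_2 = (24 − 7) − 15 = 2, and the invariant factors of ∂_2 are all 1, so H_1 ≅ Z^2.
  H_2: rank ker ∂_2 − rank ∂_3 = (16 − 15) − 0 = 1, and there is no ∂_3, so H_2 ≅ Z.

As a check, the Euler characteristic is 8 − 24 + 16 = 0, which agrees with 1 − 2 + 1 = 0.

H_0 = Z,  H_1 = Z^2,  H_2 = Z.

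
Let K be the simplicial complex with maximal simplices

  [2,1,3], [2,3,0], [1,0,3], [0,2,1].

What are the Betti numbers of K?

b_0 = 1, b_1 = 0, b_2 = 1.

Take the total order 0 < 1 < 2 < 3 on the vertex set. Then K (dimension 2) consists of the simplices:

  0-simplices (4): [0], [1], [2], [3]
  1-simplices (6): [0,1], [0,2], [0,3], [1,2], [1,3], [2,3]
  2-simplices (4): [0,1,2], [0,1,3], [0,2,3], [1,2,3]

Hence C_0 ≅ Z^4, C_1 ≅ Z^6, C_2 ≅ Z^4.

Boundary ∂_1: C_1 → C_0 is given by ∂[p,q] = [q] − [p].
As a 4×6 matrix over Z this has rank 3, with invariant factors (1,1,1).

Boundary ∂_2: C_2 → C_1 acts by ∂[p,q,r] = [q,r] − [p,r] + [p,q]. For instance
  ∂[0,2,3] = [2,3] − [0,3] + [0,2],
  ∂[0,1,3] = [1,3] − [0,3] + [0,1].
The resulting 6×4 matrix has rank 3, and its Smith normal form has invariant factors (1,1,1).

Reading off H_k = ker ∂_k / im ∂_{k+1}:

  H_0: rank C_0 − rank ∂_1 = 4 − 3 = 1, and the invariant factors of ∂_1 are all 1, so H_0 = Z.
  H_1: rank ker ∂_1 − rank ∂_2 = (6 − 3) − 3 = 0, and the invariant factors of ∂_2 are all 1, so H_1 = 0.
  H_2: rank ker ∂_2 − rank ∂_3 = (4 − 3) − 0 = 1, and there is no ∂_3, so H_2 = Z.

Hence the Betti numbers are b_0 = 1, b_1 = 0, b_2 = 1.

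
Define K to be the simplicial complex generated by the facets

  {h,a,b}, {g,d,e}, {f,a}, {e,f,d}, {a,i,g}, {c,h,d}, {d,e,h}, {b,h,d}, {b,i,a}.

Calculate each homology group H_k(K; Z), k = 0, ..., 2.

Take the total order a < b < c < d < e < f < g < h < i on the vertex set. Then K (dimension 2) consists of the simplices:

  0-simplices (9): a, b, c, d, e, f, g, h, i
  1-simplices (18): ab, af, ag, ah, ai, bd, bh, bi, cd, ch, de, df, dg, dh, ef, eg, eh, gi
  2-simplices (8): abh, abi, agi, bdh, cdh, def, deg, deh

Hence C_0 ≅ Z^9, C_1 ≅ Z^18, C_2 ≅ Z^8.

∂_1: C_1 → C_0 is given by ∂[p,q] = [q] − [p]. For instance
  ∂de = e − d.
The 9×18 boundary matrix has rank 8 and Smith normal form diag(1,1,1,1,1,1,1,1).

∂_2: C_2 → C_1 acts by ∂[p,q,r] = [q,r] − [p,r] + [p,q]. For instance
  ∂abi = bi − ai + ab,
  ∂deh = eh − dh + de.
As a 18×8 matrix over Z this has rank 8, with invariant factors (1,1,1,1,1,1,1,1).

Now H_k = ker ∂_k / im ∂_{k+1}, so:

  H_0: rank C_0 − rank ∂_1 = 9 − 8 = 1, and the invariant factors of ∂_1 are all 1, so H_0 ≅ Z.
  H_1: rank ker ∂_1 − rank ∂_2 = (18 − 8) − 8 = 2, and the invariant factors of ∂_2 are all 1, so H_1 ≅ Z^2.
  H_2: rank ker ∂_2 − rank ∂_3 = (8 − 8) − 0 = 0, and there is no ∂_3, so H_2 ≅ 0.

H_0 ≅ Z,  H_1 ≅ Z^2,  H_2 = 0.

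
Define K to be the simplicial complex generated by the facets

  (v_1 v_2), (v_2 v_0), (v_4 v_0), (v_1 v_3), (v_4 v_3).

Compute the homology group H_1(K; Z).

H_1 ≅ Z.

We work with the vertex ordering v_0 < v_1 < v_2 < v_3 < v_4. The simplices of K, each written with vertices in increasing order, are:

  0-simplices (5): [v_0], [v_1], [v_2], [v_3], [v_4]
  1-simplices (5): [v_0,v_2], [v_0,v_4], [v_1,v_2], [v_1,v_3], [v_3,v_4]

Hence C_0 ≅ Z^5, C_1 ≅ Z^5.

The boundary map ∂_1: C_1 → C_0 is given by ∂[p,q] = [q] − [p]. For instance
  ∂[v_0,v_2] = [v_2] − [v_0].
The resulting 5×5 matrix has rank 4, and its Smith normal form has invariant factors (1,1,1,1).

Now H_k = ker ∂_k / im ∂_{k+1}, so:

  H_1: rank ker ∂_1 − rank ∂_2 = (5 − 4) − 0 = 1, and there is no ∂_2, so H_1 ≅ Z.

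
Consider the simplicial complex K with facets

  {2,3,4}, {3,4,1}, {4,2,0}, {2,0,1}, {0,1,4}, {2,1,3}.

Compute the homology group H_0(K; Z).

H_0 ≅ Z.

K has 5 vertices, 9 edges, 6 triangles.
rank ∂_0 = 0, rank ∂_1 = 4 ⇒ b_0 = 5 − 0 − 4 = 1; all invariant factors of ∂_1 are 1 so no torsion. So H_0 = Z.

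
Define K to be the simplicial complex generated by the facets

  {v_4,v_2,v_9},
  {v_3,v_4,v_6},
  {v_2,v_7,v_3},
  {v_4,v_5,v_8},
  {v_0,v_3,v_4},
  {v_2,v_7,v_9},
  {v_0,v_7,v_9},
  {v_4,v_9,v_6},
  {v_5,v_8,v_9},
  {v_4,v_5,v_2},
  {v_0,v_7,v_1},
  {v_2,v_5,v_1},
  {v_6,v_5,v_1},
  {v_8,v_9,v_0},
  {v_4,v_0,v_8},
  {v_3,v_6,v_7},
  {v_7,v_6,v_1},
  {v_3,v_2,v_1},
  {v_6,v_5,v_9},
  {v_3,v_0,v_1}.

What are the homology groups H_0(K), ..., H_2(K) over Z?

We work with the vertex ordering v_0 < v_1 < v_2 < v_3 < v_4 < v_5 < v_6 < v_7 < v_8 < v_9. The simplices of K, each written with vertices in increasing order, are:

  0-simplices (10): [v_0], [v_1], [v_2], [v_3], [v_4], [v_5], [v_6], [v_7], [v_8], [v_9]
  1-simplices (30): (30 of them)
  2-simplices (20): (20 of them)

giving chain groups C_0 ≅ Z^10, C_1 ≅ Z^30, C_2 ≅ Z^20.

Boundary ∂_1: C_1 → C_0 is given by ∂[p,q] = [q] − [p]. For instance
  ∂[v_0,v_9] = [v_9] − [v_0].
As a 10×30 matrix over Z this has rank 9, with invariant factors (1,1,1,1,1,1,1,1,1).

∂_2: C_2 → C_1 maps a triangle to the signed sum of its edges. For instance
  ∂[v_2,v_4,v_9] = [v_4,v_9] − [v_2,v_9] + [v_2,v_4],
  ∂[v_2,v_4,v_5] = [v_4,v_5] − [v_2,v_5] + [v_2,v_4].
The 30×20 boundary matrix has rank 20 and Smith normal form diag(1,1,1,1,1,1,1,1,1,1,1,1,1,1,1,1,1,1,1,2).

Reading off H_k = ker ∂_k / im ∂_{k+1}:

  H_0: rank C_0 − rank ∂_1 = 10 − 9 = 1, and the invariant factors of ∂_1 are all 1, so H_0 ≅ Z.
  H_1: rank ker ∂_1 − rank ∂_2 = (30 − 9) − 20 = 1, and ∂_2 has invariant factor 2 > 1, so H_1 ≅ Z ⊕ Z_2.
  H_2: rank ker ∂_2 − rank ∂_3 = (20 − 20) − 0 = 0, and there is no ∂_3, so H_2 ≅ 0.

H_0 = Z,  H_1 = Z ⊕ Z_2,  H_2 = 0.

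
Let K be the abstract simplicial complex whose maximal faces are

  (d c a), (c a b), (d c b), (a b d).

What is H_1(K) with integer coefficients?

H_1 = 0.

We work with the vertex ordering a < b < c < d. The simplices of K, each written with vertices in increasing order, are:

  0-simplices (4): a, b, c, d
  1-simplices (6): ab, ac, ad, bc, bd, cd
  2-simplices (4): abc, abd, acd, bcd

so the chain groups are C_0 ≅ Z^4, C_1 ≅ Z^6, C_2 ≅ Z^4.

Boundary ∂_1: C_1 → C_0 maps an edge to its endpoints' difference, ∂[p,q] = q − p.
The 4×6 boundary matrix has rank 3 and Smith normal form diag(1,1,1).

∂_2: C_2 → C_1 maps a triangle to the signed sum of its edges. For instance
  ∂abd = bd − ad + ab,
  ∂bcd = cd − bd + bc.
As a 6×4 matrix over Z this has rank 3, with invariant factors (1,1,1).

Reading off H_k = ker ∂_k / im ∂_{k+1}:

  H_1: rank ker ∂_1 − rank ∂_2 = (6 − 3) − 3 = 0, and the invariant factors of ∂_2 are all 1, so H_1 = 0.

(K is a triangulation of the 2-sphere S^2.)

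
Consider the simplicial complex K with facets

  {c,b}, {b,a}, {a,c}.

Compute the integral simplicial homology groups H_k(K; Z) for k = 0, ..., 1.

K has 3 vertices, 3 edges.
rank ∂_0 = 0, rank ∂_1 = 2 ⇒ b_0 = 3 − 0 − 2 = 1; all invariant factors of ∂_1 are 1 so no torsion. So H_0 = Z.
rank ∂_1 = 2, rank ∂_2 = 0 ⇒ b_1 = 3 − 2 − 0 = 1. So H_1 = Z.

H_0 ≅ Z,  H_1 ≅ Z.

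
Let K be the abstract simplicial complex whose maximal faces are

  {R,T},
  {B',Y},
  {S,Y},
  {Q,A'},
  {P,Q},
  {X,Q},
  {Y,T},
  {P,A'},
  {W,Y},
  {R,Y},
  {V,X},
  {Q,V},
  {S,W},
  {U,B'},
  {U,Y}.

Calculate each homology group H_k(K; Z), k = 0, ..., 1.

We work with the vertex ordering P < Q < R < S < T < U < V < W < X < Y < A' < B'. The simplices of K, each written with vertices in increasing order, are:

  0-simplices (12): [P], [Q], [R], [S], [T], [U], [V], [W], [X], [Y], [A'], [B']
  1-simplices (15): [P,Q], [P,A'], [Q,V], [Q,X], [Q,A'], [R,T], [R,Y], [S,W], [S,Y], [T,Y], [U,Y], [U,B'], [V,X], [W,Y], [Y,B']

so the chain groups are C_0 ≅ Z^12, C_1 ≅ Z^15.

∂_1: C_1 → C_0 sends each edge [p,q] (with p < q) to q − p.
This gives a 12×15 integer matrix of rank 10; reducing to Smith normal form yields diagonal entries (1,1,1,1,1,1,1,1,1,1).

Computing H_k = (kernel of ∂_k) / (image of ∂_{k+1}):

  H_0: rank C_0 − rank ∂_1 = 12 − 10 = 2, and the invariant factors of ∂_1 are all 1, so H_0 = Z^2.
  H_1: rank ker ∂_1 − rank ∂_2 = (15 − 10) − 0 = 5, and there is no ∂_2, so H_1 = Z^5.

H_0 = Z^2,  H_1 = Z^5.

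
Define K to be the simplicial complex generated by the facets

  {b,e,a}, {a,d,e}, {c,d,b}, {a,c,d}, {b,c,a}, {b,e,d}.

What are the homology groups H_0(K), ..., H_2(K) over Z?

Fix the vertex order a < b < c < d < e and write every simplex with vertices in increasing order. Then dim K = 2 and the simplices of K are:

  0-simplices (5): a, b, c, d, e
  1-simplices (9): ab, ac, ad, ae, bc, bd, be, cd, de
  2-simplices (6): abc, abe, acd, ade, bcd, bde

giving chain groups C_0 ≅ Z^5, C_1 ≅ Z^9, C_2 ≅ Z^6.

Boundary ∂_1: C_1 → C_0 is given by ∂[p,q] = [q] − [p].
As a 5×9 matrix over Z this has rank 4, with invariant factors (1,1,1,1).

∂_2: C_2 → C_1 sends each 2-simplex [p,q,r] to [q,r] − [p,r] + [p,q]. For instance
  ∂acd = cd − ad + ac,
  ∂bcd = cd − bd + bc.
The 9×6 boundary matrix has rank 5 and Smith normal form diag(1,1,1,1,1).

From H_k ≅ ker(∂_k) / im(∂_{k+1}) we obtain:

  H_0: rank C_0 − rank ∂_1 = 5 − 4 = 1, and the invariant factors of ∂_1 are all 1, so H_0 ≅ Z.
  H_1: rank ker ∂_1 − rank ∂_2 = (9 − 4) − 5 = 0, and the invariant factors of ∂_2 are all 1, so H_1 ≅ 0.
  H_2: rank ker ∂_2 − rank ∂_3 = (6 − 5) − 0 = 1, and there is no ∂_3, so H_2 ≅ Z.

H_0 ≅ Z,  H_1 = 0,  H_2 ≅ Z.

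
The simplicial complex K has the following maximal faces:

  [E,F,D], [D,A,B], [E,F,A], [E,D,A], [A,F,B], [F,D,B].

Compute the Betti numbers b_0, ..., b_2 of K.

b_0 = 1, b_1 = 0, b_2 = 1.

Order the vertices as A < B < D < E < F. Listing each simplex with vertices in this order, K has dimension 2 with simplices:

  0-simplices (5): A, B, D, E, F
  1-simplices (9): AB, AD, AE, AF, BD, BF, DE, DF, EF
  2-simplices (6): ABD, ABF, ADE, AEF, BDF, DEF

giving chain groups C_0 ≅ Z^5, C_1 ≅ Z^9, C_2 ≅ Z^6.

Boundary ∂_1: C_1 → C_0 is given by ∂[p,q] = [q] − [p]. For instance
  ∂EF = F − E.
The resulting 5×9 matrix has rank 4, and its Smith normal form has invariant factors (1,1,1,1).

The boundary map ∂_2: C_2 → C_1 sends each 2-simplex [p,q,r] to [q,r] − [p,r] + [p,q]. For instance
  ∂DEF = EF − DF + DE,
  ∂ABD = BD − AD + AB.
The resulting 9×6 matrix has rank 5, and its Smith normal form has invariant factors (1,1,1,1,1).

Computing H_k = (kernel of ∂_k) / (image of ∂_{k+1}):

  H_0: rank C_0 − rank ∂_1 = 5 − 4 = 1, and the invariant factors of ∂_1 are all 1, so H_0 = Z.
  H_1: rank ker ∂_1 − rank ∂_2 = (9 − 4) − 5 = 0, and the invariant factors of ∂_2 are all 1, so H_1 = 0.
  H_2: rank ker ∂_2 − rank ∂_3 = (6 − 5) − 0 = 1, and there is no ∂_3, so H_2 = Z.

Hence the Betti numbers are b_0 = 1, b_1 = 0, b_2 = 1.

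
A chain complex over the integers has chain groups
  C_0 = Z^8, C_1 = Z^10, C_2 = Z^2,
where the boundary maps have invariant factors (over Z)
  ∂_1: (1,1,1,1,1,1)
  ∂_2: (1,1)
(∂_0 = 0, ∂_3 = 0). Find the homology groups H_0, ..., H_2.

H_0 ≅ Z^2,  H_1 ≅ Z^2,  H_2 = 0.

H_0: b_0 = 8 − 0 − 6 = 2; torsion from ∂_1 factors > 1: none. So H_0 ≅ Z^2.
H_1: b_1 = 10 − 6 − 2 = 2; torsion from ∂_2 factors > 1: none. So H_1 ≅ Z^2.
H_2: b_2 = 2 − 2 − 0 = 0; torsion from ∂_3 factors > 1: none. So H_2 ≅ 0.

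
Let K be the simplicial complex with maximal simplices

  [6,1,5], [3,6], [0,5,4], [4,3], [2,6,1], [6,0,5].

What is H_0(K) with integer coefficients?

Fix the vertex order 0 < 1 < 2 < 3 < 4 < 5 < 6 and write every simplex with vertices in increasing order. Then dim K = 2 and the simplices of K are:

  0-simplices (7): [0], [1], [2], [3], [4], [5], [6]
  1-simplices (11): [0,4], [0,5], [0,6], [1,2], [1,5], [1,6], [2,6], [3,4], [3,6], [4,5], [5,6]
  2-simplices (4): [0,4,5], [0,5,6], [1,2,6], [1,5,6]

Hence C_0 ≅ Z^7, C_1 ≅ Z^11, C_2 ≅ Z^4.

The boundary map ∂_1: C_1 → C_0 is given by ∂[p,q] = [q] − [p].
The resulting 7×11 matrix has rank 6, and its Smith normal form has invariant factors (1,1,1,1,1,1).

∂_2: C_2 → C_1 maps a triangle to the signed sum of its edges. For instance
  ∂[1,2,6] = [2,6] − [1,6] + [1,2],
  ∂[1,5,6] = [5,6] − [1,6] + [1,5].
This gives a 11×4 integer matrix of rank 4; reducing to Smith normal form yields diagonal entries (1,1,1,1).

Reading off H_k = ker ∂_k / im ∂_{k+1}:

  H_0: rank C_0 − rank ∂_1 = 7 − 6 = 1, and the invariant factors of ∂_1 are all 1, so H_0 = Z.

H_0 = Z.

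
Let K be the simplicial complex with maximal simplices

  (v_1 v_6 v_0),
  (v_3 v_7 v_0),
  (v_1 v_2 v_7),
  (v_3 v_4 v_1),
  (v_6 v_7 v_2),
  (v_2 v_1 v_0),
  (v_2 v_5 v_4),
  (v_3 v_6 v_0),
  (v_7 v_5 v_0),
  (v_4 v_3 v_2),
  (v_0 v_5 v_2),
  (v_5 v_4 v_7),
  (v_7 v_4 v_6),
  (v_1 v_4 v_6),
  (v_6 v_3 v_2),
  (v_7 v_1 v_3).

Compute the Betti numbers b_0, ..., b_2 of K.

b_0 = 1, b_1 = 2, b_2 = 1.

Order the vertices as v_0 < v_1 < v_2 < v_3 < v_4 < v_5 < v_6 < v_7. Listing each simplex with vertices in this order, K has dimension 2 with simplices:

  0-simplices (8): [v_0], [v_1], [v_2], [v_3], [v_4], [v_5], [v_6], [v_7]
  1-simplices (24): (24 of them)
  2-simplices (16): (16 of them)

so the chain groups are C_0 ≅ Z^8, C_1 ≅ Z^24, C_2 ≅ Z^16.

Boundary ∂_1: C_1 → C_0 maps an edge to its endpoints' difference, ∂[p,q] = q − p.
As a 8×24 matrix over Z this has rank 7, with invariant factors (1,1,1,1,1,1,1).

∂_2: C_2 → C_1 maps a triangle to the signed sum of its edges. For instance
  ∂[v_2,v_3,v_4] = [v_3,v_4] − [v_2,v_4] + [v_2,v_3],
  ∂[v_2,v_6,v_7] = [v_6,v_7] − [v_2,v_7] + [v_2,v_6].
As a 24×16 matrix over Z this has rank 15, with invariant factors (1,1,1,1,1,1,1,1,1,1,1,1,1,1,1).

Now H_k = ker ∂_k / im ∂_{k+1}, so:

  H_0: rank C_0 − rank ∂_1 = 8 − 7 = 1, and the invariant factors of ∂_1 are all 1, so H_0 ≅ Z.
  H_1: rank ker ∂_1 − rank ∂_2 = (24 − 7) − 15 = 2, and the invariant factors of ∂_2 are all 1, so H_1 ≅ Z^2.
  H_2: rank ker ∂_2 − rank ∂_3 = (16 − 15) − 0 = 1, and there is no ∂_3, so H_2 ≅ Z.

Hence the Betti numbers are b_0 = 1, b_1 = 2, b_2 = 1.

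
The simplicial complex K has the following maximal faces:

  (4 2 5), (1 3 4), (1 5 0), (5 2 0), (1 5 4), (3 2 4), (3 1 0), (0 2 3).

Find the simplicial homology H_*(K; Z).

H_0 ≅ Z,  H_1 = 0,  H_2 ≅ Z.

Order the vertices as 0 < 1 < 2 < 3 < 4 < 5. Listing each simplex with vertices in this order, K has dimension 2 with simplices:

  0-simplices (6): [0], [1], [2], [3], [4], [5]
  1-simplices (12): [0,1], [0,2], [0,3], [0,5], [1,3], [1,4], [1,5], [2,3], [2,4], [2,5], [3,4], [4,5]
  2-simplices (8): [0,1,3], [0,1,5], [0,2,3], [0,2,5], [1,3,4], [1,4,5], [2,3,4], [2,4,5]

giving chain groups C_0 ≅ Z^6, C_1 ≅ Z^12, C_2 ≅ Z^8.

Boundary ∂_1: C_1 → C_0 sends each edge [p,q] (with p < q) to q − p.
As a 6×12 matrix over Z this has rank 5, with invariant factors (1,1,1,1,1).

The boundary map ∂_2: C_2 → C_1 maps a triangle to the signed sum of its edges. For instance
  ∂[0,1,3] = [1,3] − [0,3] + [0,1],
  ∂[0,2,3] = [2,3] − [0,3] + [0,2].
This gives a 12×8 integer matrix of rank 7; reducing to Smith normal form yields diagonal entries (1,1,1,1,1,1,1).

Reading off H_k = ker ∂_k / im ∂_{k+1}:

  H_0: rank C_0 − rank ∂_1 = 6 − 5 = 1, and the invariant factors of ∂_1 are all 1, so H_0 = Z.
  H_1: rank ker ∂_1 − rank ∂_2 = (12 − 5) − 7 = 0, and the invariant factors of ∂_2 are all 1, so H_1 = 0.
  H_2: rank ker ∂_2 − rank ∂_3 = (8 − 7) − 0 = 1, and there is no ∂_3, so H_2 = Z.

(K is a triangulation of the 2-sphere S^2.)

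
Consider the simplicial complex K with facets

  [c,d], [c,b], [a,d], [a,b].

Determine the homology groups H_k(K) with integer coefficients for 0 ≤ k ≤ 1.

Fix the vertex order a < b < c < d and write every simplex with vertices in increasing order. Then dim K = 1 and the simplices of K are:

  0-simplices (4): a, b, c, d
  1-simplices (4): ab, ad, bc, cd

so the chain groups are C_0 ≅ Z^4, C_1 ≅ Z^4.

∂_1: C_1 → C_0 is given by ∂[p,q] = [q] − [p]. For instance
  ∂bc = c − b.
The 4×4 boundary matrix has rank 3 and Smith normal form diag(1,1,1).

Now H_k = ker ∂_k / im ∂_{k+1}, so:

  H_0: rank C_0 − rank ∂_1 = 4 − 3 = 1, and the invariant factors of ∂_1 are all 1, so H_0 ≅ Z.
  H_1: rank ker ∂_1 − rank ∂_2 = (4 − 3) − 0 = 1, and there is no ∂_2, so H_1 ≅ Z.

(K is a triangulation of the circle S^1.)

H_0 ≅ Z,  H_1 ≅ Z.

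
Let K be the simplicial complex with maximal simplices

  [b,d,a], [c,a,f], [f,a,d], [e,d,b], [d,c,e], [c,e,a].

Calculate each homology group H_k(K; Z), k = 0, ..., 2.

Take the total order a < b < c < d < e < f on the vertex set. Then K (dimension 2) consists of the simplices:

  0-simplices (6): a, b, c, d, e, f
  1-simplices (12): ab, ac, ad, ae, af, bd, be, cd, ce, cf, de, df
  2-simplices (6): abd, ace, acf, adf, bde, cde

giving chain groups C_0 ≅ Z^6, C_1 ≅ Z^12, C_2 ≅ Z^6.

The boundary map ∂_1: C_1 → C_0 sends each edge [p,q] (with p < q) to q − p. For instance
  ∂cd = d − c.
The resulting 6×12 matrix has rank 5, and its Smith normal form has invariant factors (1,1,1,1,1).

Boundary ∂_2: C_2 → C_1 maps a triangle to the signed sum of its edges. For instance
  ∂abd = bd − ad + ab,
  ∂acf = cf − af + ac.
As a 12×6 matrix over Z this has rank 6, with invariant factors (1,1,1,1,1,1).

From H_k ≅ ker(∂_k) / im(∂_{k+1}) we obtain:

  H_0: rank C_0 − rank ∂_1 = 6 − 5 = 1, and the invariant factors of ∂_1 are all 1, so H_0 ≅ Z.
  H_1: rank ker ∂_1 − rank ∂_2 = (12 − 5) − 6 = 1, and the invariant factors of ∂_2 are all 1, so H_1 ≅ Z.
  H_2: rank ker ∂_2 − rank ∂_3 = (6 − 6) − 0 = 0, and there is no ∂_3, so H_2 ≅ 0.

As a check, the Euler characteristic is 6 − 12 + 6 = 0, which agrees with 1 − 1 + 0 = 0.

H_0 ≅ Z,  H_1 ≅ Z,  H_2 = 0.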